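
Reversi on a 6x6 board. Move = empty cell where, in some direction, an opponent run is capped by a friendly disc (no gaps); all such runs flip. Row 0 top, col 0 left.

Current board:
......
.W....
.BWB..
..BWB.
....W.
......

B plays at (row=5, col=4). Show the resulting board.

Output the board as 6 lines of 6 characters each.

Answer: ......
.W....
.BWB..
..BWB.
....B.
....B.

Derivation:
Place B at (5,4); scan 8 dirs for brackets.
Dir NW: first cell '.' (not opp) -> no flip
Dir N: opp run (4,4) capped by B -> flip
Dir NE: first cell '.' (not opp) -> no flip
Dir W: first cell '.' (not opp) -> no flip
Dir E: first cell '.' (not opp) -> no flip
Dir SW: edge -> no flip
Dir S: edge -> no flip
Dir SE: edge -> no flip
All flips: (4,4)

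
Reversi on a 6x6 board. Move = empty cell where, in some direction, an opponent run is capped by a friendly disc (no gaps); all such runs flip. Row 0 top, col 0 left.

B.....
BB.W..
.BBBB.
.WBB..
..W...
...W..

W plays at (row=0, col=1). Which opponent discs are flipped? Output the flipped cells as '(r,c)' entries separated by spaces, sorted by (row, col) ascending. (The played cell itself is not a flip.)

Answer: (1,1) (2,1)

Derivation:
Dir NW: edge -> no flip
Dir N: edge -> no flip
Dir NE: edge -> no flip
Dir W: opp run (0,0), next=edge -> no flip
Dir E: first cell '.' (not opp) -> no flip
Dir SW: opp run (1,0), next=edge -> no flip
Dir S: opp run (1,1) (2,1) capped by W -> flip
Dir SE: first cell '.' (not opp) -> no flip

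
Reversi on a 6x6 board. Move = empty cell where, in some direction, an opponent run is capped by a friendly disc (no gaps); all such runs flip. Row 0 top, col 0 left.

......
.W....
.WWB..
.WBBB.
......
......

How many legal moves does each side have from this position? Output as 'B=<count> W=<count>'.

Answer: B=5 W=5

Derivation:
-- B to move --
(0,0): flips 2 -> legal
(0,1): no bracket -> illegal
(0,2): no bracket -> illegal
(1,0): flips 1 -> legal
(1,2): flips 1 -> legal
(1,3): no bracket -> illegal
(2,0): flips 2 -> legal
(3,0): flips 1 -> legal
(4,0): no bracket -> illegal
(4,1): no bracket -> illegal
(4,2): no bracket -> illegal
B mobility = 5
-- W to move --
(1,2): no bracket -> illegal
(1,3): no bracket -> illegal
(1,4): no bracket -> illegal
(2,4): flips 1 -> legal
(2,5): no bracket -> illegal
(3,5): flips 3 -> legal
(4,1): no bracket -> illegal
(4,2): flips 1 -> legal
(4,3): flips 1 -> legal
(4,4): flips 1 -> legal
(4,5): no bracket -> illegal
W mobility = 5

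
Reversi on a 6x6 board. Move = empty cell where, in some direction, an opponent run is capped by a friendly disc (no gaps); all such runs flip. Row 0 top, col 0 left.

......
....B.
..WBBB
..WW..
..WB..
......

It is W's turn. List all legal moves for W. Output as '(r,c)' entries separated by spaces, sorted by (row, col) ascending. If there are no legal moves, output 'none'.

Answer: (0,5) (1,3) (1,5) (4,4) (5,3) (5,4)

Derivation:
(0,3): no bracket -> illegal
(0,4): no bracket -> illegal
(0,5): flips 2 -> legal
(1,2): no bracket -> illegal
(1,3): flips 1 -> legal
(1,5): flips 1 -> legal
(3,4): no bracket -> illegal
(3,5): no bracket -> illegal
(4,4): flips 1 -> legal
(5,2): no bracket -> illegal
(5,3): flips 1 -> legal
(5,4): flips 1 -> legal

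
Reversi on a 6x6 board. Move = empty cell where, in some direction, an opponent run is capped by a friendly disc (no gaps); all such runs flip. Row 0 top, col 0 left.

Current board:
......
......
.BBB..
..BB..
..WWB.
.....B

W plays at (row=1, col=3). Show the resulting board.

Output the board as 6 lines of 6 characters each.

Place W at (1,3); scan 8 dirs for brackets.
Dir NW: first cell '.' (not opp) -> no flip
Dir N: first cell '.' (not opp) -> no flip
Dir NE: first cell '.' (not opp) -> no flip
Dir W: first cell '.' (not opp) -> no flip
Dir E: first cell '.' (not opp) -> no flip
Dir SW: opp run (2,2), next='.' -> no flip
Dir S: opp run (2,3) (3,3) capped by W -> flip
Dir SE: first cell '.' (not opp) -> no flip
All flips: (2,3) (3,3)

Answer: ......
...W..
.BBW..
..BW..
..WWB.
.....B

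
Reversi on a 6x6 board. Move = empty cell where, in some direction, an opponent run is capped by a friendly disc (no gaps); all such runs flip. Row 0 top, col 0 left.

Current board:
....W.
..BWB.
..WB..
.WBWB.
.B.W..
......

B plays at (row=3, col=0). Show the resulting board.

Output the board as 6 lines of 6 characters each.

Place B at (3,0); scan 8 dirs for brackets.
Dir NW: edge -> no flip
Dir N: first cell '.' (not opp) -> no flip
Dir NE: first cell '.' (not opp) -> no flip
Dir W: edge -> no flip
Dir E: opp run (3,1) capped by B -> flip
Dir SW: edge -> no flip
Dir S: first cell '.' (not opp) -> no flip
Dir SE: first cell 'B' (not opp) -> no flip
All flips: (3,1)

Answer: ....W.
..BWB.
..WB..
BBBWB.
.B.W..
......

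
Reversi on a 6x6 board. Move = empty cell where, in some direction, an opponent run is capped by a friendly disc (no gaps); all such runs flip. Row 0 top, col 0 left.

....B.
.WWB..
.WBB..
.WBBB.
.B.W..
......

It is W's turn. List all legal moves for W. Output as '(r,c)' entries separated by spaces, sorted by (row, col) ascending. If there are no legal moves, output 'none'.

Answer: (0,3) (1,4) (2,4) (2,5) (3,5) (4,2) (4,4) (4,5) (5,1)

Derivation:
(0,2): no bracket -> illegal
(0,3): flips 3 -> legal
(0,5): no bracket -> illegal
(1,4): flips 1 -> legal
(1,5): no bracket -> illegal
(2,4): flips 2 -> legal
(2,5): flips 1 -> legal
(3,0): no bracket -> illegal
(3,5): flips 3 -> legal
(4,0): no bracket -> illegal
(4,2): flips 2 -> legal
(4,4): flips 2 -> legal
(4,5): flips 2 -> legal
(5,0): no bracket -> illegal
(5,1): flips 1 -> legal
(5,2): no bracket -> illegal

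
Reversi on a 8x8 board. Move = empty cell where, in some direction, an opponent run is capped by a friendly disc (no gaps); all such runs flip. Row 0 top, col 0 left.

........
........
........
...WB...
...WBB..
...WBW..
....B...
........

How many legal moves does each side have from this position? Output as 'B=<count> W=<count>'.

Answer: B=9 W=6

Derivation:
-- B to move --
(2,2): flips 1 -> legal
(2,3): no bracket -> illegal
(2,4): no bracket -> illegal
(3,2): flips 2 -> legal
(4,2): flips 2 -> legal
(4,6): flips 1 -> legal
(5,2): flips 2 -> legal
(5,6): flips 1 -> legal
(6,2): flips 1 -> legal
(6,3): no bracket -> illegal
(6,5): flips 1 -> legal
(6,6): flips 1 -> legal
B mobility = 9
-- W to move --
(2,3): no bracket -> illegal
(2,4): no bracket -> illegal
(2,5): flips 1 -> legal
(3,5): flips 3 -> legal
(3,6): no bracket -> illegal
(4,6): flips 2 -> legal
(5,6): no bracket -> illegal
(6,3): no bracket -> illegal
(6,5): flips 1 -> legal
(7,3): flips 1 -> legal
(7,4): no bracket -> illegal
(7,5): flips 1 -> legal
W mobility = 6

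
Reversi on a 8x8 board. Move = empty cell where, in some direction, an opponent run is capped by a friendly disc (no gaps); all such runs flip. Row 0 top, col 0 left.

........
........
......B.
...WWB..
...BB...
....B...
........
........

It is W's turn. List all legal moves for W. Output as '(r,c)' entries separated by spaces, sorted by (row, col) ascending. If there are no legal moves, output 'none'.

(1,5): no bracket -> illegal
(1,6): no bracket -> illegal
(1,7): no bracket -> illegal
(2,4): no bracket -> illegal
(2,5): no bracket -> illegal
(2,7): no bracket -> illegal
(3,2): no bracket -> illegal
(3,6): flips 1 -> legal
(3,7): no bracket -> illegal
(4,2): no bracket -> illegal
(4,5): no bracket -> illegal
(4,6): no bracket -> illegal
(5,2): flips 1 -> legal
(5,3): flips 1 -> legal
(5,5): flips 1 -> legal
(6,3): no bracket -> illegal
(6,4): flips 2 -> legal
(6,5): no bracket -> illegal

Answer: (3,6) (5,2) (5,3) (5,5) (6,4)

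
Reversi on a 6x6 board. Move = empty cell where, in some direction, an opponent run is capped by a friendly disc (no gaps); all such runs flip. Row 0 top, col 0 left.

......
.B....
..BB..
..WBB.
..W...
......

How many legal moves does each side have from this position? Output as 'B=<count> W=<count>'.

-- B to move --
(2,1): no bracket -> illegal
(3,1): flips 1 -> legal
(4,1): flips 1 -> legal
(4,3): no bracket -> illegal
(5,1): flips 1 -> legal
(5,2): flips 2 -> legal
(5,3): no bracket -> illegal
B mobility = 4
-- W to move --
(0,0): no bracket -> illegal
(0,1): no bracket -> illegal
(0,2): no bracket -> illegal
(1,0): no bracket -> illegal
(1,2): flips 1 -> legal
(1,3): no bracket -> illegal
(1,4): flips 1 -> legal
(2,0): no bracket -> illegal
(2,1): no bracket -> illegal
(2,4): flips 1 -> legal
(2,5): no bracket -> illegal
(3,1): no bracket -> illegal
(3,5): flips 2 -> legal
(4,3): no bracket -> illegal
(4,4): no bracket -> illegal
(4,5): no bracket -> illegal
W mobility = 4

Answer: B=4 W=4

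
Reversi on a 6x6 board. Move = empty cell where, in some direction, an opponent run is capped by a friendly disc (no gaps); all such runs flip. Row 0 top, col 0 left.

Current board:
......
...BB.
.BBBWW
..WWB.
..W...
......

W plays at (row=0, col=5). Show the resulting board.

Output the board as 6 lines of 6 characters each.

Answer: .....W
...BW.
.BBWWW
..WWB.
..W...
......

Derivation:
Place W at (0,5); scan 8 dirs for brackets.
Dir NW: edge -> no flip
Dir N: edge -> no flip
Dir NE: edge -> no flip
Dir W: first cell '.' (not opp) -> no flip
Dir E: edge -> no flip
Dir SW: opp run (1,4) (2,3) capped by W -> flip
Dir S: first cell '.' (not opp) -> no flip
Dir SE: edge -> no flip
All flips: (1,4) (2,3)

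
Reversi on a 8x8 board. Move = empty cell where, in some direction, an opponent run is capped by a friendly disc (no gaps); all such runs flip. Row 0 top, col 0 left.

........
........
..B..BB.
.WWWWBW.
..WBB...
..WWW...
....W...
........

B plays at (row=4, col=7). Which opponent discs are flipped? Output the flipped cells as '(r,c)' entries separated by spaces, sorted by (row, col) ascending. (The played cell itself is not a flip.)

Answer: (3,6)

Derivation:
Dir NW: opp run (3,6) capped by B -> flip
Dir N: first cell '.' (not opp) -> no flip
Dir NE: edge -> no flip
Dir W: first cell '.' (not opp) -> no flip
Dir E: edge -> no flip
Dir SW: first cell '.' (not opp) -> no flip
Dir S: first cell '.' (not opp) -> no flip
Dir SE: edge -> no flip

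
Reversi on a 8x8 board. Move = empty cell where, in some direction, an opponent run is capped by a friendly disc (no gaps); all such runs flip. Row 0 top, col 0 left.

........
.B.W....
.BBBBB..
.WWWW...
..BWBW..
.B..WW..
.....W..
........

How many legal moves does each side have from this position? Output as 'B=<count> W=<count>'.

Answer: B=13 W=12

Derivation:
-- B to move --
(0,2): flips 1 -> legal
(0,3): flips 1 -> legal
(0,4): flips 1 -> legal
(1,2): no bracket -> illegal
(1,4): no bracket -> illegal
(2,0): flips 1 -> legal
(3,0): no bracket -> illegal
(3,5): no bracket -> illegal
(3,6): no bracket -> illegal
(4,0): flips 1 -> legal
(4,1): flips 2 -> legal
(4,6): flips 1 -> legal
(5,2): flips 2 -> legal
(5,3): flips 2 -> legal
(5,6): flips 2 -> legal
(6,3): no bracket -> illegal
(6,4): flips 1 -> legal
(6,6): flips 1 -> legal
(7,4): no bracket -> illegal
(7,5): no bracket -> illegal
(7,6): flips 4 -> legal
B mobility = 13
-- W to move --
(0,0): flips 2 -> legal
(0,1): flips 2 -> legal
(0,2): no bracket -> illegal
(1,0): flips 1 -> legal
(1,2): flips 2 -> legal
(1,4): flips 2 -> legal
(1,5): flips 1 -> legal
(1,6): flips 1 -> legal
(2,0): no bracket -> illegal
(2,6): no bracket -> illegal
(3,0): no bracket -> illegal
(3,5): flips 1 -> legal
(3,6): no bracket -> illegal
(4,0): no bracket -> illegal
(4,1): flips 1 -> legal
(5,0): no bracket -> illegal
(5,2): flips 1 -> legal
(5,3): flips 1 -> legal
(6,0): flips 2 -> legal
(6,1): no bracket -> illegal
(6,2): no bracket -> illegal
W mobility = 12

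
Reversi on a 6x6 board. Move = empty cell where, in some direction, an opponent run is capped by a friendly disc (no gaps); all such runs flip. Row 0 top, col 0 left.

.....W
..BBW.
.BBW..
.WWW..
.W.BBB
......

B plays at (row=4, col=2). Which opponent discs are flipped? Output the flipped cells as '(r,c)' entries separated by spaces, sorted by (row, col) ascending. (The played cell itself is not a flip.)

Answer: (3,2)

Derivation:
Dir NW: opp run (3,1), next='.' -> no flip
Dir N: opp run (3,2) capped by B -> flip
Dir NE: opp run (3,3), next='.' -> no flip
Dir W: opp run (4,1), next='.' -> no flip
Dir E: first cell 'B' (not opp) -> no flip
Dir SW: first cell '.' (not opp) -> no flip
Dir S: first cell '.' (not opp) -> no flip
Dir SE: first cell '.' (not opp) -> no flip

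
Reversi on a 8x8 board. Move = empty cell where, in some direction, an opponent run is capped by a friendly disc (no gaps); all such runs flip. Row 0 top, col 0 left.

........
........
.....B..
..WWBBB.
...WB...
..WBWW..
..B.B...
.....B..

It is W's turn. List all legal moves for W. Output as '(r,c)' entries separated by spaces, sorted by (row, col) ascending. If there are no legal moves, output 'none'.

(1,4): no bracket -> illegal
(1,5): no bracket -> illegal
(1,6): flips 2 -> legal
(2,3): no bracket -> illegal
(2,4): flips 2 -> legal
(2,6): no bracket -> illegal
(2,7): no bracket -> illegal
(3,7): flips 3 -> legal
(4,2): no bracket -> illegal
(4,5): flips 1 -> legal
(4,6): no bracket -> illegal
(4,7): no bracket -> illegal
(5,1): no bracket -> illegal
(6,1): no bracket -> illegal
(6,3): flips 1 -> legal
(6,5): no bracket -> illegal
(6,6): no bracket -> illegal
(7,1): no bracket -> illegal
(7,2): flips 1 -> legal
(7,3): flips 1 -> legal
(7,4): flips 1 -> legal
(7,6): no bracket -> illegal

Answer: (1,6) (2,4) (3,7) (4,5) (6,3) (7,2) (7,3) (7,4)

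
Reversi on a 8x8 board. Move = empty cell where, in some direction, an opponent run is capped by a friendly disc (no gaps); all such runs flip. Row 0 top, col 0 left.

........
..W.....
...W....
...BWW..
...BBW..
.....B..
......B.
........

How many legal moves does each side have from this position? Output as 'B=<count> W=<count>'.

-- B to move --
(0,1): no bracket -> illegal
(0,2): no bracket -> illegal
(0,3): no bracket -> illegal
(1,1): no bracket -> illegal
(1,3): flips 1 -> legal
(1,4): no bracket -> illegal
(2,1): no bracket -> illegal
(2,2): no bracket -> illegal
(2,4): flips 1 -> legal
(2,5): flips 3 -> legal
(2,6): flips 1 -> legal
(3,2): no bracket -> illegal
(3,6): flips 2 -> legal
(4,6): flips 1 -> legal
(5,4): no bracket -> illegal
(5,6): no bracket -> illegal
B mobility = 6
-- W to move --
(2,2): no bracket -> illegal
(2,4): no bracket -> illegal
(3,2): flips 1 -> legal
(4,2): flips 2 -> legal
(4,6): no bracket -> illegal
(5,2): flips 1 -> legal
(5,3): flips 3 -> legal
(5,4): flips 1 -> legal
(5,6): no bracket -> illegal
(5,7): no bracket -> illegal
(6,4): no bracket -> illegal
(6,5): flips 1 -> legal
(6,7): no bracket -> illegal
(7,5): no bracket -> illegal
(7,6): no bracket -> illegal
(7,7): no bracket -> illegal
W mobility = 6

Answer: B=6 W=6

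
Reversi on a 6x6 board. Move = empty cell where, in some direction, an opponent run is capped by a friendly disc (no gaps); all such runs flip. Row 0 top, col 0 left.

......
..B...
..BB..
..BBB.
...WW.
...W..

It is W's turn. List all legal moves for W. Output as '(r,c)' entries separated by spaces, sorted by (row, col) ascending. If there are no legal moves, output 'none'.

Answer: (1,1) (1,3) (2,1) (2,4) (2,5)

Derivation:
(0,1): no bracket -> illegal
(0,2): no bracket -> illegal
(0,3): no bracket -> illegal
(1,1): flips 2 -> legal
(1,3): flips 2 -> legal
(1,4): no bracket -> illegal
(2,1): flips 1 -> legal
(2,4): flips 1 -> legal
(2,5): flips 1 -> legal
(3,1): no bracket -> illegal
(3,5): no bracket -> illegal
(4,1): no bracket -> illegal
(4,2): no bracket -> illegal
(4,5): no bracket -> illegal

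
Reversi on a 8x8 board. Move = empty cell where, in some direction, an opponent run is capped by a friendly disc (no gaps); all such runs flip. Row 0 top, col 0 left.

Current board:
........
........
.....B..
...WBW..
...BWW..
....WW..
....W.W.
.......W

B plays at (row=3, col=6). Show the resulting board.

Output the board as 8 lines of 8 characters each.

Answer: ........
........
.....B..
...WBBB.
...BWW..
....WW..
....W.W.
.......W

Derivation:
Place B at (3,6); scan 8 dirs for brackets.
Dir NW: first cell 'B' (not opp) -> no flip
Dir N: first cell '.' (not opp) -> no flip
Dir NE: first cell '.' (not opp) -> no flip
Dir W: opp run (3,5) capped by B -> flip
Dir E: first cell '.' (not opp) -> no flip
Dir SW: opp run (4,5) (5,4), next='.' -> no flip
Dir S: first cell '.' (not opp) -> no flip
Dir SE: first cell '.' (not opp) -> no flip
All flips: (3,5)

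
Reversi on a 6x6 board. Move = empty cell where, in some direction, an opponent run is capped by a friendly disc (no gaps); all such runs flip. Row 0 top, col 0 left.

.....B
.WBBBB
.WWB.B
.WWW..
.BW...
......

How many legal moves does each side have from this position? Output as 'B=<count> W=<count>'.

-- B to move --
(0,0): no bracket -> illegal
(0,1): flips 3 -> legal
(0,2): no bracket -> illegal
(1,0): flips 1 -> legal
(2,0): flips 2 -> legal
(2,4): no bracket -> illegal
(3,0): flips 1 -> legal
(3,4): no bracket -> illegal
(4,0): flips 2 -> legal
(4,3): flips 2 -> legal
(4,4): no bracket -> illegal
(5,1): no bracket -> illegal
(5,2): flips 3 -> legal
(5,3): no bracket -> illegal
B mobility = 7
-- W to move --
(0,1): no bracket -> illegal
(0,2): flips 1 -> legal
(0,3): flips 3 -> legal
(0,4): flips 1 -> legal
(2,4): flips 1 -> legal
(3,0): no bracket -> illegal
(3,4): no bracket -> illegal
(3,5): no bracket -> illegal
(4,0): flips 1 -> legal
(5,0): flips 1 -> legal
(5,1): flips 1 -> legal
(5,2): no bracket -> illegal
W mobility = 7

Answer: B=7 W=7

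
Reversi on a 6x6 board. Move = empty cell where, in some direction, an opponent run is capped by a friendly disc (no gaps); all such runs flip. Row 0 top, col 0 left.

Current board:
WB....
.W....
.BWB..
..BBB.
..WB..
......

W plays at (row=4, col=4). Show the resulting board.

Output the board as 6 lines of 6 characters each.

Place W at (4,4); scan 8 dirs for brackets.
Dir NW: opp run (3,3) capped by W -> flip
Dir N: opp run (3,4), next='.' -> no flip
Dir NE: first cell '.' (not opp) -> no flip
Dir W: opp run (4,3) capped by W -> flip
Dir E: first cell '.' (not opp) -> no flip
Dir SW: first cell '.' (not opp) -> no flip
Dir S: first cell '.' (not opp) -> no flip
Dir SE: first cell '.' (not opp) -> no flip
All flips: (3,3) (4,3)

Answer: WB....
.W....
.BWB..
..BWB.
..WWW.
......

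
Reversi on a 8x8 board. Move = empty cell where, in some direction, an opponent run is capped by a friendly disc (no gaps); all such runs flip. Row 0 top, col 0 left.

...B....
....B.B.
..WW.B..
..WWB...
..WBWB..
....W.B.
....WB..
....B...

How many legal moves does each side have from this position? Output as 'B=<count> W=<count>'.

Answer: B=6 W=9

Derivation:
-- B to move --
(1,1): no bracket -> illegal
(1,2): flips 1 -> legal
(1,3): flips 2 -> legal
(2,1): flips 1 -> legal
(2,4): no bracket -> illegal
(3,1): flips 2 -> legal
(3,5): no bracket -> illegal
(4,1): flips 3 -> legal
(5,1): no bracket -> illegal
(5,2): no bracket -> illegal
(5,3): no bracket -> illegal
(5,5): no bracket -> illegal
(6,3): flips 2 -> legal
(7,3): no bracket -> illegal
(7,5): no bracket -> illegal
B mobility = 6
-- W to move --
(0,2): no bracket -> illegal
(0,4): no bracket -> illegal
(0,5): flips 1 -> legal
(0,6): no bracket -> illegal
(0,7): no bracket -> illegal
(1,2): no bracket -> illegal
(1,3): no bracket -> illegal
(1,5): no bracket -> illegal
(1,7): no bracket -> illegal
(2,4): flips 1 -> legal
(2,6): no bracket -> illegal
(2,7): no bracket -> illegal
(3,5): flips 1 -> legal
(3,6): flips 1 -> legal
(4,6): flips 1 -> legal
(4,7): no bracket -> illegal
(5,2): no bracket -> illegal
(5,3): flips 1 -> legal
(5,5): no bracket -> illegal
(5,7): no bracket -> illegal
(6,3): no bracket -> illegal
(6,6): flips 1 -> legal
(6,7): flips 3 -> legal
(7,3): no bracket -> illegal
(7,5): no bracket -> illegal
(7,6): flips 1 -> legal
W mobility = 9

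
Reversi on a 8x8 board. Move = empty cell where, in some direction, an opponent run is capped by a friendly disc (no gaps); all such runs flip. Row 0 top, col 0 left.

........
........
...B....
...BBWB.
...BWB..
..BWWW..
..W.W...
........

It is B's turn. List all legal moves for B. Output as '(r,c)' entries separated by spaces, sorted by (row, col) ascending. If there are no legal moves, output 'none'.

Answer: (2,5) (5,6) (6,3) (6,5) (6,6) (7,2) (7,4)

Derivation:
(2,4): no bracket -> illegal
(2,5): flips 1 -> legal
(2,6): no bracket -> illegal
(4,2): no bracket -> illegal
(4,6): no bracket -> illegal
(5,1): no bracket -> illegal
(5,6): flips 3 -> legal
(6,1): no bracket -> illegal
(6,3): flips 2 -> legal
(6,5): flips 2 -> legal
(6,6): flips 2 -> legal
(7,1): no bracket -> illegal
(7,2): flips 1 -> legal
(7,3): no bracket -> illegal
(7,4): flips 3 -> legal
(7,5): no bracket -> illegal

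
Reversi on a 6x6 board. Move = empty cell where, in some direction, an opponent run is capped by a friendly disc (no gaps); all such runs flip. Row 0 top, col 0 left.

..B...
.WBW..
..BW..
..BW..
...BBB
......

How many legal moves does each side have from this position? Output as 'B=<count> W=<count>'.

Answer: B=8 W=6

Derivation:
-- B to move --
(0,0): flips 1 -> legal
(0,1): no bracket -> illegal
(0,3): flips 3 -> legal
(0,4): flips 1 -> legal
(1,0): flips 1 -> legal
(1,4): flips 2 -> legal
(2,0): flips 1 -> legal
(2,1): no bracket -> illegal
(2,4): flips 2 -> legal
(3,4): flips 2 -> legal
(4,2): no bracket -> illegal
B mobility = 8
-- W to move --
(0,1): flips 1 -> legal
(0,3): no bracket -> illegal
(2,1): flips 1 -> legal
(3,1): flips 2 -> legal
(3,4): no bracket -> illegal
(3,5): no bracket -> illegal
(4,1): flips 1 -> legal
(4,2): no bracket -> illegal
(5,2): no bracket -> illegal
(5,3): flips 1 -> legal
(5,4): no bracket -> illegal
(5,5): flips 1 -> legal
W mobility = 6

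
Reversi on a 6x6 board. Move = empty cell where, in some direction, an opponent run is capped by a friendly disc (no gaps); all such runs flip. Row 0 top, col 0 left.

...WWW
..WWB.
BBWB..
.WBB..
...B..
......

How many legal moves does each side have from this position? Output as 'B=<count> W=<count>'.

-- B to move --
(0,1): flips 1 -> legal
(0,2): flips 2 -> legal
(1,1): flips 3 -> legal
(1,5): no bracket -> illegal
(2,4): no bracket -> illegal
(3,0): flips 1 -> legal
(4,0): no bracket -> illegal
(4,1): flips 1 -> legal
(4,2): flips 1 -> legal
B mobility = 6
-- W to move --
(1,0): no bracket -> illegal
(1,1): flips 1 -> legal
(1,5): flips 1 -> legal
(2,4): flips 2 -> legal
(2,5): flips 1 -> legal
(3,0): flips 1 -> legal
(3,4): flips 3 -> legal
(4,1): flips 3 -> legal
(4,2): flips 1 -> legal
(4,4): flips 1 -> legal
(5,2): no bracket -> illegal
(5,3): flips 3 -> legal
(5,4): no bracket -> illegal
W mobility = 10

Answer: B=6 W=10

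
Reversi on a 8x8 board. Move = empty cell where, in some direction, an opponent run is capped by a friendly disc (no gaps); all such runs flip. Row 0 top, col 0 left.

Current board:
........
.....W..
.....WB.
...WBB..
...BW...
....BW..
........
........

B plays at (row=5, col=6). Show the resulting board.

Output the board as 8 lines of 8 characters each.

Place B at (5,6); scan 8 dirs for brackets.
Dir NW: first cell '.' (not opp) -> no flip
Dir N: first cell '.' (not opp) -> no flip
Dir NE: first cell '.' (not opp) -> no flip
Dir W: opp run (5,5) capped by B -> flip
Dir E: first cell '.' (not opp) -> no flip
Dir SW: first cell '.' (not opp) -> no flip
Dir S: first cell '.' (not opp) -> no flip
Dir SE: first cell '.' (not opp) -> no flip
All flips: (5,5)

Answer: ........
.....W..
.....WB.
...WBB..
...BW...
....BBB.
........
........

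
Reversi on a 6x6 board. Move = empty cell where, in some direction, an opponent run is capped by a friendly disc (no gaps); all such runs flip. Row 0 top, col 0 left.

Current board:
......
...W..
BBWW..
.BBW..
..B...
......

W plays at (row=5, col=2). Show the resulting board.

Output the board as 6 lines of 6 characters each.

Answer: ......
...W..
BBWW..
.BWW..
..W...
..W...

Derivation:
Place W at (5,2); scan 8 dirs for brackets.
Dir NW: first cell '.' (not opp) -> no flip
Dir N: opp run (4,2) (3,2) capped by W -> flip
Dir NE: first cell '.' (not opp) -> no flip
Dir W: first cell '.' (not opp) -> no flip
Dir E: first cell '.' (not opp) -> no flip
Dir SW: edge -> no flip
Dir S: edge -> no flip
Dir SE: edge -> no flip
All flips: (3,2) (4,2)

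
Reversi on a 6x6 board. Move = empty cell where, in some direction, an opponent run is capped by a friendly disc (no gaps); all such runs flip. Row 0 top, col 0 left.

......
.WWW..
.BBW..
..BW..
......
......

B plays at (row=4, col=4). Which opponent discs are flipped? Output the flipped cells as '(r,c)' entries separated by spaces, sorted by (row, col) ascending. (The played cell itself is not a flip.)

Answer: (3,3)

Derivation:
Dir NW: opp run (3,3) capped by B -> flip
Dir N: first cell '.' (not opp) -> no flip
Dir NE: first cell '.' (not opp) -> no flip
Dir W: first cell '.' (not opp) -> no flip
Dir E: first cell '.' (not opp) -> no flip
Dir SW: first cell '.' (not opp) -> no flip
Dir S: first cell '.' (not opp) -> no flip
Dir SE: first cell '.' (not opp) -> no flip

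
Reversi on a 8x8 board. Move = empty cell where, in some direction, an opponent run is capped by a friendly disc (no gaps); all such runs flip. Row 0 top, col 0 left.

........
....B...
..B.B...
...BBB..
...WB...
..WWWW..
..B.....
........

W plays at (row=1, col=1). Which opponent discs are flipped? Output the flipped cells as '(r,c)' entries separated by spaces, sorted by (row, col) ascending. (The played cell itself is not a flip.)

Dir NW: first cell '.' (not opp) -> no flip
Dir N: first cell '.' (not opp) -> no flip
Dir NE: first cell '.' (not opp) -> no flip
Dir W: first cell '.' (not opp) -> no flip
Dir E: first cell '.' (not opp) -> no flip
Dir SW: first cell '.' (not opp) -> no flip
Dir S: first cell '.' (not opp) -> no flip
Dir SE: opp run (2,2) (3,3) (4,4) capped by W -> flip

Answer: (2,2) (3,3) (4,4)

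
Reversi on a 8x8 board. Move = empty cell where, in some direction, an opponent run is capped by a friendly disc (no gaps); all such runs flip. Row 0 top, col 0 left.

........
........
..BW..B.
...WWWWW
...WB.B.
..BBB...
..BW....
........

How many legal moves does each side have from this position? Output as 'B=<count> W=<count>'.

-- B to move --
(1,2): no bracket -> illegal
(1,3): flips 3 -> legal
(1,4): no bracket -> illegal
(2,4): flips 3 -> legal
(2,5): flips 2 -> legal
(2,7): no bracket -> illegal
(3,2): flips 1 -> legal
(4,2): flips 1 -> legal
(4,5): no bracket -> illegal
(4,7): no bracket -> illegal
(6,4): flips 1 -> legal
(7,2): flips 1 -> legal
(7,3): flips 1 -> legal
(7,4): flips 1 -> legal
B mobility = 9
-- W to move --
(1,1): flips 1 -> legal
(1,2): no bracket -> illegal
(1,3): no bracket -> illegal
(1,5): flips 1 -> legal
(1,6): flips 1 -> legal
(1,7): flips 1 -> legal
(2,1): flips 1 -> legal
(2,5): no bracket -> illegal
(2,7): no bracket -> illegal
(3,1): no bracket -> illegal
(3,2): no bracket -> illegal
(4,1): flips 1 -> legal
(4,2): no bracket -> illegal
(4,5): flips 2 -> legal
(4,7): no bracket -> illegal
(5,1): no bracket -> illegal
(5,5): flips 2 -> legal
(5,6): flips 1 -> legal
(5,7): flips 1 -> legal
(6,1): flips 2 -> legal
(6,4): flips 2 -> legal
(6,5): flips 1 -> legal
(7,1): flips 3 -> legal
(7,2): no bracket -> illegal
(7,3): no bracket -> illegal
W mobility = 14

Answer: B=9 W=14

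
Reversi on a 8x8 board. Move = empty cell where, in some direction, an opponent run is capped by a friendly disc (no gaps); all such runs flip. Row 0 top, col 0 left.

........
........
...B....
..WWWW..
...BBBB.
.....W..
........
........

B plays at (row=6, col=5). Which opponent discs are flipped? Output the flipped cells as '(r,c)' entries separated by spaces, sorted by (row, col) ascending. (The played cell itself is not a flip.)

Answer: (5,5)

Derivation:
Dir NW: first cell '.' (not opp) -> no flip
Dir N: opp run (5,5) capped by B -> flip
Dir NE: first cell '.' (not opp) -> no flip
Dir W: first cell '.' (not opp) -> no flip
Dir E: first cell '.' (not opp) -> no flip
Dir SW: first cell '.' (not opp) -> no flip
Dir S: first cell '.' (not opp) -> no flip
Dir SE: first cell '.' (not opp) -> no flip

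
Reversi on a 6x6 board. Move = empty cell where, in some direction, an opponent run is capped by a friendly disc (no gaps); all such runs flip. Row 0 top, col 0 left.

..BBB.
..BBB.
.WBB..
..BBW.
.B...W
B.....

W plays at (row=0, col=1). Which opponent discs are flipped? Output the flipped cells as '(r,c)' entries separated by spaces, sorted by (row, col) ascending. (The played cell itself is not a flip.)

Dir NW: edge -> no flip
Dir N: edge -> no flip
Dir NE: edge -> no flip
Dir W: first cell '.' (not opp) -> no flip
Dir E: opp run (0,2) (0,3) (0,4), next='.' -> no flip
Dir SW: first cell '.' (not opp) -> no flip
Dir S: first cell '.' (not opp) -> no flip
Dir SE: opp run (1,2) (2,3) capped by W -> flip

Answer: (1,2) (2,3)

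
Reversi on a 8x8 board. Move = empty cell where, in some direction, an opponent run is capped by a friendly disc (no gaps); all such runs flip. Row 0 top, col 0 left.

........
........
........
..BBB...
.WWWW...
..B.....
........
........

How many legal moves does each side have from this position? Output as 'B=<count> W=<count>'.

-- B to move --
(3,0): flips 1 -> legal
(3,1): no bracket -> illegal
(3,5): no bracket -> illegal
(4,0): no bracket -> illegal
(4,5): no bracket -> illegal
(5,0): flips 1 -> legal
(5,1): flips 1 -> legal
(5,3): flips 1 -> legal
(5,4): flips 2 -> legal
(5,5): flips 1 -> legal
B mobility = 6
-- W to move --
(2,1): flips 1 -> legal
(2,2): flips 2 -> legal
(2,3): flips 2 -> legal
(2,4): flips 2 -> legal
(2,5): flips 1 -> legal
(3,1): no bracket -> illegal
(3,5): no bracket -> illegal
(4,5): no bracket -> illegal
(5,1): no bracket -> illegal
(5,3): no bracket -> illegal
(6,1): flips 1 -> legal
(6,2): flips 1 -> legal
(6,3): flips 1 -> legal
W mobility = 8

Answer: B=6 W=8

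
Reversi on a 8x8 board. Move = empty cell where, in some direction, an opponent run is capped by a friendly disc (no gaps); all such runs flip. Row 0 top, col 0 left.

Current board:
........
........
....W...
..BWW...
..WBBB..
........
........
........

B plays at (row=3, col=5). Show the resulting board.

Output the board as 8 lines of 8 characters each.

Place B at (3,5); scan 8 dirs for brackets.
Dir NW: opp run (2,4), next='.' -> no flip
Dir N: first cell '.' (not opp) -> no flip
Dir NE: first cell '.' (not opp) -> no flip
Dir W: opp run (3,4) (3,3) capped by B -> flip
Dir E: first cell '.' (not opp) -> no flip
Dir SW: first cell 'B' (not opp) -> no flip
Dir S: first cell 'B' (not opp) -> no flip
Dir SE: first cell '.' (not opp) -> no flip
All flips: (3,3) (3,4)

Answer: ........
........
....W...
..BBBB..
..WBBB..
........
........
........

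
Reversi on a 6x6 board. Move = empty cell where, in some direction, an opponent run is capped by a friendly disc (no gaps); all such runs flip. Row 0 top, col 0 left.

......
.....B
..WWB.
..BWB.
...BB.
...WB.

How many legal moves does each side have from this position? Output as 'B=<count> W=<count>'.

-- B to move --
(1,1): flips 2 -> legal
(1,2): flips 2 -> legal
(1,3): flips 2 -> legal
(1,4): flips 1 -> legal
(2,1): flips 2 -> legal
(3,1): no bracket -> illegal
(4,2): flips 1 -> legal
(5,2): flips 1 -> legal
B mobility = 7
-- W to move --
(0,4): no bracket -> illegal
(0,5): no bracket -> illegal
(1,3): no bracket -> illegal
(1,4): no bracket -> illegal
(2,1): no bracket -> illegal
(2,5): flips 1 -> legal
(3,1): flips 1 -> legal
(3,5): flips 2 -> legal
(4,1): flips 1 -> legal
(4,2): flips 1 -> legal
(4,5): flips 1 -> legal
(5,2): no bracket -> illegal
(5,5): flips 2 -> legal
W mobility = 7

Answer: B=7 W=7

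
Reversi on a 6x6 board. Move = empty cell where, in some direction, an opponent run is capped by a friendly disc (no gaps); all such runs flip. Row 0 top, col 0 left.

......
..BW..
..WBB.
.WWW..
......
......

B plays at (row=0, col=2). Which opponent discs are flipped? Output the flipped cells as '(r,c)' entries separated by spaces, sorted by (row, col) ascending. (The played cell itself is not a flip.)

Answer: (1,3)

Derivation:
Dir NW: edge -> no flip
Dir N: edge -> no flip
Dir NE: edge -> no flip
Dir W: first cell '.' (not opp) -> no flip
Dir E: first cell '.' (not opp) -> no flip
Dir SW: first cell '.' (not opp) -> no flip
Dir S: first cell 'B' (not opp) -> no flip
Dir SE: opp run (1,3) capped by B -> flip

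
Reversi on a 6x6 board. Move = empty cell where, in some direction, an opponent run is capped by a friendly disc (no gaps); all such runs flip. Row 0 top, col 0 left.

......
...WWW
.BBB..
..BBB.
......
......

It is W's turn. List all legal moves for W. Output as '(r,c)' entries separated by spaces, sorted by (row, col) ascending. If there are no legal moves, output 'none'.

Answer: (3,1) (4,1) (4,3)

Derivation:
(1,0): no bracket -> illegal
(1,1): no bracket -> illegal
(1,2): no bracket -> illegal
(2,0): no bracket -> illegal
(2,4): no bracket -> illegal
(2,5): no bracket -> illegal
(3,0): no bracket -> illegal
(3,1): flips 1 -> legal
(3,5): no bracket -> illegal
(4,1): flips 2 -> legal
(4,2): no bracket -> illegal
(4,3): flips 2 -> legal
(4,4): no bracket -> illegal
(4,5): no bracket -> illegal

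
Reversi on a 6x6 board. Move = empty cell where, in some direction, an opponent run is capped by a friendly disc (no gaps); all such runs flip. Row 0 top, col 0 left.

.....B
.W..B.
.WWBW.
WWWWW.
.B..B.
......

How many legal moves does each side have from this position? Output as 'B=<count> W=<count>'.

Answer: B=6 W=8

Derivation:
-- B to move --
(0,0): flips 3 -> legal
(0,1): flips 3 -> legal
(0,2): no bracket -> illegal
(1,0): no bracket -> illegal
(1,2): no bracket -> illegal
(1,3): no bracket -> illegal
(1,5): no bracket -> illegal
(2,0): flips 2 -> legal
(2,5): flips 1 -> legal
(3,5): no bracket -> illegal
(4,0): no bracket -> illegal
(4,2): no bracket -> illegal
(4,3): flips 1 -> legal
(4,5): flips 1 -> legal
B mobility = 6
-- W to move --
(0,3): no bracket -> illegal
(0,4): flips 1 -> legal
(1,2): flips 1 -> legal
(1,3): flips 1 -> legal
(1,5): no bracket -> illegal
(2,5): no bracket -> illegal
(3,5): no bracket -> illegal
(4,0): no bracket -> illegal
(4,2): no bracket -> illegal
(4,3): no bracket -> illegal
(4,5): no bracket -> illegal
(5,0): flips 1 -> legal
(5,1): flips 1 -> legal
(5,2): flips 1 -> legal
(5,3): no bracket -> illegal
(5,4): flips 1 -> legal
(5,5): flips 1 -> legal
W mobility = 8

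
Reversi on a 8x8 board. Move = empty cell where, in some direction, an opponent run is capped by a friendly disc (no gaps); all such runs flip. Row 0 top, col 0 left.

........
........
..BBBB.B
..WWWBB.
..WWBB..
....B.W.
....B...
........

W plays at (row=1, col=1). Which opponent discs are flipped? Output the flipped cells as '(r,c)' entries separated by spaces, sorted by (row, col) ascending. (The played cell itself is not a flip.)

Answer: (2,2)

Derivation:
Dir NW: first cell '.' (not opp) -> no flip
Dir N: first cell '.' (not opp) -> no flip
Dir NE: first cell '.' (not opp) -> no flip
Dir W: first cell '.' (not opp) -> no flip
Dir E: first cell '.' (not opp) -> no flip
Dir SW: first cell '.' (not opp) -> no flip
Dir S: first cell '.' (not opp) -> no flip
Dir SE: opp run (2,2) capped by W -> flip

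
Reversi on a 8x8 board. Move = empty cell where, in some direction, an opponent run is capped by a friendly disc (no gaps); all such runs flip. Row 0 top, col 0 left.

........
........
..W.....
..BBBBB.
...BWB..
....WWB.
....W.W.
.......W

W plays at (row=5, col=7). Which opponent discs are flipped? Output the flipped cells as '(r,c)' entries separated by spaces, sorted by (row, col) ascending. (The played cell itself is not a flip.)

Answer: (5,6)

Derivation:
Dir NW: first cell '.' (not opp) -> no flip
Dir N: first cell '.' (not opp) -> no flip
Dir NE: edge -> no flip
Dir W: opp run (5,6) capped by W -> flip
Dir E: edge -> no flip
Dir SW: first cell 'W' (not opp) -> no flip
Dir S: first cell '.' (not opp) -> no flip
Dir SE: edge -> no flip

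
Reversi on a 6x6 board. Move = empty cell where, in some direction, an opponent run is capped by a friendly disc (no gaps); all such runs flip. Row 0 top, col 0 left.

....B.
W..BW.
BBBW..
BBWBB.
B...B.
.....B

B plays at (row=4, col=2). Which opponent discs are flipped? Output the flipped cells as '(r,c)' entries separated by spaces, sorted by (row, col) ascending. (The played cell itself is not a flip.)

Dir NW: first cell 'B' (not opp) -> no flip
Dir N: opp run (3,2) capped by B -> flip
Dir NE: first cell 'B' (not opp) -> no flip
Dir W: first cell '.' (not opp) -> no flip
Dir E: first cell '.' (not opp) -> no flip
Dir SW: first cell '.' (not opp) -> no flip
Dir S: first cell '.' (not opp) -> no flip
Dir SE: first cell '.' (not opp) -> no flip

Answer: (3,2)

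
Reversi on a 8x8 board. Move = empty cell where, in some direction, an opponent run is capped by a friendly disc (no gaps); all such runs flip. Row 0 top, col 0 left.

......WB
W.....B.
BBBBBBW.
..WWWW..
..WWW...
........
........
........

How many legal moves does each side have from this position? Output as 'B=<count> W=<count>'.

Answer: B=12 W=6

Derivation:
-- B to move --
(0,0): flips 1 -> legal
(0,1): no bracket -> illegal
(0,5): flips 1 -> legal
(1,1): no bracket -> illegal
(1,5): no bracket -> illegal
(1,7): no bracket -> illegal
(2,7): flips 1 -> legal
(3,1): no bracket -> illegal
(3,6): flips 1 -> legal
(3,7): no bracket -> illegal
(4,1): flips 1 -> legal
(4,5): flips 2 -> legal
(4,6): flips 1 -> legal
(5,1): flips 2 -> legal
(5,2): flips 4 -> legal
(5,3): flips 2 -> legal
(5,4): flips 4 -> legal
(5,5): flips 2 -> legal
B mobility = 12
-- W to move --
(0,5): no bracket -> illegal
(1,1): flips 1 -> legal
(1,2): flips 2 -> legal
(1,3): flips 2 -> legal
(1,4): flips 2 -> legal
(1,5): flips 2 -> legal
(1,7): no bracket -> illegal
(2,7): no bracket -> illegal
(3,0): flips 1 -> legal
(3,1): no bracket -> illegal
(3,6): no bracket -> illegal
W mobility = 6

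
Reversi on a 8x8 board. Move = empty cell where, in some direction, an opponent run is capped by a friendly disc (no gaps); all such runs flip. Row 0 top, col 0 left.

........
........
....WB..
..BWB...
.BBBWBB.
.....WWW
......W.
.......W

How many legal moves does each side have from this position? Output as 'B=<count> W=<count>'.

Answer: B=8 W=10

Derivation:
-- B to move --
(1,3): no bracket -> illegal
(1,4): flips 1 -> legal
(1,5): flips 2 -> legal
(2,2): no bracket -> illegal
(2,3): flips 2 -> legal
(3,5): no bracket -> illegal
(4,7): no bracket -> illegal
(5,3): no bracket -> illegal
(5,4): flips 1 -> legal
(6,4): flips 1 -> legal
(6,5): flips 1 -> legal
(6,7): flips 1 -> legal
(7,5): no bracket -> illegal
(7,6): flips 2 -> legal
B mobility = 8
-- W to move --
(1,4): no bracket -> illegal
(1,5): no bracket -> illegal
(1,6): no bracket -> illegal
(2,1): no bracket -> illegal
(2,2): no bracket -> illegal
(2,3): flips 2 -> legal
(2,6): flips 1 -> legal
(3,0): no bracket -> illegal
(3,1): flips 1 -> legal
(3,5): flips 3 -> legal
(3,6): flips 1 -> legal
(3,7): flips 1 -> legal
(4,0): flips 3 -> legal
(4,7): flips 2 -> legal
(5,0): no bracket -> illegal
(5,1): flips 1 -> legal
(5,2): no bracket -> illegal
(5,3): flips 1 -> legal
(5,4): no bracket -> illegal
W mobility = 10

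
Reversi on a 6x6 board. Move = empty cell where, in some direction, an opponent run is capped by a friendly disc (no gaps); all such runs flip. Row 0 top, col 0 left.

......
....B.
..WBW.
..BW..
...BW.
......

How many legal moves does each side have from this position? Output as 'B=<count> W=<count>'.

-- B to move --
(1,1): no bracket -> illegal
(1,2): flips 1 -> legal
(1,3): no bracket -> illegal
(1,5): no bracket -> illegal
(2,1): flips 1 -> legal
(2,5): flips 1 -> legal
(3,1): no bracket -> illegal
(3,4): flips 2 -> legal
(3,5): no bracket -> illegal
(4,2): no bracket -> illegal
(4,5): flips 1 -> legal
(5,3): no bracket -> illegal
(5,4): no bracket -> illegal
(5,5): no bracket -> illegal
B mobility = 5
-- W to move --
(0,3): no bracket -> illegal
(0,4): flips 1 -> legal
(0,5): no bracket -> illegal
(1,2): no bracket -> illegal
(1,3): flips 1 -> legal
(1,5): no bracket -> illegal
(2,1): no bracket -> illegal
(2,5): no bracket -> illegal
(3,1): flips 1 -> legal
(3,4): no bracket -> illegal
(4,1): no bracket -> illegal
(4,2): flips 2 -> legal
(5,2): no bracket -> illegal
(5,3): flips 1 -> legal
(5,4): no bracket -> illegal
W mobility = 5

Answer: B=5 W=5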